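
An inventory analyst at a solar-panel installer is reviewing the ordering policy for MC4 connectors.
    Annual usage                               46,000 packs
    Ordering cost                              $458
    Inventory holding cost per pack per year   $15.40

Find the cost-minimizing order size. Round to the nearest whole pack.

2DS/H = 2·46,000·458/15.4 = 2,736,103.90
EOQ = √2,736,103.90 ≈ 1,654.12

1,654 packs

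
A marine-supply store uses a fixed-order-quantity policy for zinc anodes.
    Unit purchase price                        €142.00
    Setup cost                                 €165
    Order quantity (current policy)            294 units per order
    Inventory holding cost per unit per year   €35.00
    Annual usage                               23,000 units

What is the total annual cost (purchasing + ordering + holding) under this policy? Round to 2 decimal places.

€3,284,053.16

Ordering: D/Q × S = 23,000/294 × €165 = €12,908.16
Holding:  Q/2 × H = 294/2 × €35 = €5,145.00
Purchase cost = D·C = 23,000 × 142 = €3,266,000.00
Total = €12,908.16 + €5,145.00 + €3,266,000.00 = €3,284,053.16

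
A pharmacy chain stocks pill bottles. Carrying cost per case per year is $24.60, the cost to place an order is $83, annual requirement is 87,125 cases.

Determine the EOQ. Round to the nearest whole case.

767 cases

EOQ = √(2DS/H) = √(2 × 87,125 × 83 / 24.6)
    = √(587,916.67) ≈ 766.76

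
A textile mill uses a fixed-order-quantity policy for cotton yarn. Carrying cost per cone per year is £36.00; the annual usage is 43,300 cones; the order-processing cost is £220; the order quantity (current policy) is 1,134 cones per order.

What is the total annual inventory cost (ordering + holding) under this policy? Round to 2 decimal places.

£28,812.35

Ordering: D/Q × S = 43,300/1,134 × £220 = £8,400.35
Holding:  Q/2 × H = 1,134/2 × £36 = £20,412.00
Total = £8,400.35 + £20,412.00 = £28,812.35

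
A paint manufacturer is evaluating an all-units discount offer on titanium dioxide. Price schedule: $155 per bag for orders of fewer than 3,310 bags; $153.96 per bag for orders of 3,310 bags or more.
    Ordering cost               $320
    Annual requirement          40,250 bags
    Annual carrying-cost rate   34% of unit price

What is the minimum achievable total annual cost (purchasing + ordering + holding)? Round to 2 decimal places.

H₁ = 34%×$155 = $52.7000;  H₂ = 34%×$153.96 = $52.3464
EOQ₁ = √(2×40,250×320/52.7000) = 699.15  (< 3,310, feasible at tier 1)
EOQ₂ = √(2×40,250×320/52.3464) = 701.50  (< 3,310 → use Q = 3,310 at tier-2 price)
TC(tier 1 (EOQ₁), Q≈699.1) = $6,275,594.97
TC(tier 2, Q≈3,310.0) = $6,287,414.53
Minimum at tier 1 (EOQ₁): $6,275,594.97

$6,275,594.97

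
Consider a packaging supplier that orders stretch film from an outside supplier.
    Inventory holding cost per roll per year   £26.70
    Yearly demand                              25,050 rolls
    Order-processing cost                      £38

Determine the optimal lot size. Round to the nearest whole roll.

Optimal lot size Q* = (2 × 25,050 × £38 / £26.7)^½ ≈ 267.03

267 rolls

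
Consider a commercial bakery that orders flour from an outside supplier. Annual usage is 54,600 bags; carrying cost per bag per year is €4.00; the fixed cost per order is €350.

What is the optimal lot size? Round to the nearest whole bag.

2DS/H = 2·54,600·350/4 = 9,555,000.00
EOQ = √9,555,000.00 ≈ 3,091.12

3,091 bags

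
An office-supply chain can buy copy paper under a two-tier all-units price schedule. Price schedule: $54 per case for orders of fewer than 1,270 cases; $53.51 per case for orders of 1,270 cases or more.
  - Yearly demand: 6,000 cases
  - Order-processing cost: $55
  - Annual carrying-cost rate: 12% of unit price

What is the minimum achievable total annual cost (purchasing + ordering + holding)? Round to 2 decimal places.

$325,397.30

H₁ = 12%×$54 = $6.4800;  H₂ = 12%×$53.51 = $6.4212
EOQ₁ = √(2×6,000×55/6.4800) = 319.14  (< 1,270, feasible at tier 1)
EOQ₂ = √(2×6,000×55/6.4212) = 320.60  (< 1,270 → use Q = 1,270 at tier-2 price)
TC(tier 1 (EOQ₁), Q≈319.1) = $326,068.04
TC(tier 2, Q≈1,270.0) = $325,397.30
Minimum at tier 2: $325,397.30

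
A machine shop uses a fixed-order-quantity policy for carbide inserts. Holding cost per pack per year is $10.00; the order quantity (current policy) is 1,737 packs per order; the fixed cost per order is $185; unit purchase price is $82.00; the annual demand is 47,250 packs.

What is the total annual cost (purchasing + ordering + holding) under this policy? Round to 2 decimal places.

Orders/yr = 47,250/1,737 = 27.202; ordering cost = 27.202 × $185 = $5,032.38
Average inventory = 1,737/2 = 868.5; holding cost = 868.5 × $10 = $8,685.00
Purchase cost = D·C = 47,250 × 82 = $3,874,500.00
Total = $5,032.38 + $8,685.00 + $3,874,500.00 = $3,888,217.38

$3,888,217.38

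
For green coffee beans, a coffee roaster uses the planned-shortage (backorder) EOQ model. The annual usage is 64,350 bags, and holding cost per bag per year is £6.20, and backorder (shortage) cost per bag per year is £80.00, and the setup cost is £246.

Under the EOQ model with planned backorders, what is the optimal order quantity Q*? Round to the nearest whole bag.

2,346 bags

Q* = √(2DS/H) · √((H + b)/b)
   = √(2 × 64,350 × 246 / 6.2) · √((6.2 + 80) / 80)
   = 2,259.753 × 1.0380 ≈ 2,345.68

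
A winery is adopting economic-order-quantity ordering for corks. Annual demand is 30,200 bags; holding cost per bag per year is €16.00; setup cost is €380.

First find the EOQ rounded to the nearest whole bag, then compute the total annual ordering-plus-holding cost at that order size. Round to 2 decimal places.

EOQ = √(2DS/H) = √(2 × 30,200 × 380 / 16)
    = √(1,434,500.00) ≈ 1,197.71 → Q = 1,198 bags
Ordering: D/Q × S = 30,200/1,198 × €380 = €9,579.30
Holding:  Q/2 × H = 1,198/2 × €16 = €9,584.00
Total = €9,579.30 + €9,584.00 = €19,163.30

€19,163.30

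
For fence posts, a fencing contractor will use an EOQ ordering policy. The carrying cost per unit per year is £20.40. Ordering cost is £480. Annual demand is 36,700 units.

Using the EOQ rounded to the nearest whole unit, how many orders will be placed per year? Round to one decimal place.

27.9 orders per year

Q* = √(2·D·S / H) = √(2·36,700·480 / 20.4) = √1,727,058.8 ≈ 1,314.18 → Q = 1,314
N = D/Q = 36,700/1,314 ≈ 27.930 orders/yr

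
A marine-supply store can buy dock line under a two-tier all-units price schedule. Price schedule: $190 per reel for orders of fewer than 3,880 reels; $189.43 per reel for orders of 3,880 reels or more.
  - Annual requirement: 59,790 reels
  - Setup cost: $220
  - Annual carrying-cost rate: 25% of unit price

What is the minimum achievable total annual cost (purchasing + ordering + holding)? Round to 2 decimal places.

H₁ = 25%×$190 = $47.5000;  H₂ = 25%×$189.43 = $47.3575
EOQ₁ = √(2×59,790×220/47.5000) = 744.21  (< 3,880, feasible at tier 1)
EOQ₂ = √(2×59,790×220/47.3575) = 745.33  (< 3,880 → use Q = 3,880 at tier-2 price)
TC(tier 1 (EOQ₁), Q≈744.2) = $11,395,449.84
TC(tier 2, Q≈3,880.0) = $11,421,283.40
Minimum at tier 1 (EOQ₁): $11,395,449.84

$11,395,449.84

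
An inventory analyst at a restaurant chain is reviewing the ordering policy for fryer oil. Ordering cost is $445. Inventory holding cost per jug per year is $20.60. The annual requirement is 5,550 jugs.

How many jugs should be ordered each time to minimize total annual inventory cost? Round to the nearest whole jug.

EOQ = √(2DS/H) = √(2 × 5,550 × 445 / 20.6)
    = √(239,781.55) ≈ 489.67

490 jugs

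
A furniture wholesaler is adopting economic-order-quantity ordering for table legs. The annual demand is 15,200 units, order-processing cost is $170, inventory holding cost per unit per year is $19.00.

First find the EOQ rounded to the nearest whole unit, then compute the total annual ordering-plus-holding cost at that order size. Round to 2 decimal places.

EOQ = √(2DS/H) = √(2 × 15,200 × 170 / 19)
    = √(272,000.00) ≈ 521.54 → Q = 522 units
Ordering: D/Q × S = 15,200/522 × $170 = $4,950.19
Holding:  Q/2 × H = 522/2 × $19 = $4,959.00
Total = $4,950.19 + $4,959.00 = $9,909.19

$9,909.19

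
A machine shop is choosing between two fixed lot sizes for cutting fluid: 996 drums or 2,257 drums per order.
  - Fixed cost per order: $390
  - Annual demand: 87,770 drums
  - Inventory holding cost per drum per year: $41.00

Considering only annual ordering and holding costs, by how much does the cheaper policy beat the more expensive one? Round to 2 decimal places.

TC(Q) = (D/Q)S + (Q/2)H
TC(996) = (87,770/996)×390 + (996/2)×41 = $54,785.77
TC(2,257) = (87,770/2,257)×390 + (2,257/2)×41 = $61,434.78
Lots of 996 are cheaper by $6,649.01.

$6,649.01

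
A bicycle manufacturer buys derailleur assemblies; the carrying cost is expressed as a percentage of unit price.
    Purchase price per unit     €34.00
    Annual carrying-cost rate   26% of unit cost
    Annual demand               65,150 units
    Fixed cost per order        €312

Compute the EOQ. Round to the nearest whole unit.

2,144 units

H = i·C = 0.26 × €34 = €8.8400 per unit-year
Optimal lot size Q* = (2 × 65,150 × €312 / €8.84)^½ ≈ 2,144.49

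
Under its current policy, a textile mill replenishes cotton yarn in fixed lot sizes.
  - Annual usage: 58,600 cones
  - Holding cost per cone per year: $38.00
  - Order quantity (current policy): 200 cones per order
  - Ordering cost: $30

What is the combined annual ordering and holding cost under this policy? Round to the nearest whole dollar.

$12,590

Annual ordering cost = (D/Q)·S = (58,600/200) × 30 = $8,790.00
Annual holding cost  = (Q/2)·H = (200/2) × 38 = $3,800.00
Total = $8,790.00 + $3,800.00 = $12,590.00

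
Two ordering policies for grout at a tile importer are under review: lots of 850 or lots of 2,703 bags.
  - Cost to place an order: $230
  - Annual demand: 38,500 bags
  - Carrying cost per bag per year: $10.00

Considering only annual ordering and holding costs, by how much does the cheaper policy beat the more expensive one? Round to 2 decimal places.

Annual cost at Q: ordering D·S/Q plus holding Q·H/2.
TC(850) = (38,500/850)×230 + (850/2)×10 = $14,667.65
TC(2,703) = (38,500/2,703)×230 + (2,703/2)×10 = $16,790.99
Cheaper: Q = 850.  Difference = $2,123.34

$2,123.34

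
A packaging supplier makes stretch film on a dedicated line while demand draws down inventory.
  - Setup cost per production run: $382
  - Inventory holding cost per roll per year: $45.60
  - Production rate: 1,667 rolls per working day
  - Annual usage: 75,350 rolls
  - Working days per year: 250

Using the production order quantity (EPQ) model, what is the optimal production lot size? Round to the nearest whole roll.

d = 75,350/250 = 301.4000 rolls/day;  effective holding cost H(1 − d/p) = 45.6·(1 − 301.4000/1667) = 37.35534
Q* = √(2DS / H_eff) = √(2·75,350·382 / 37.35534) ≈ 1,241.40

1,241 rolls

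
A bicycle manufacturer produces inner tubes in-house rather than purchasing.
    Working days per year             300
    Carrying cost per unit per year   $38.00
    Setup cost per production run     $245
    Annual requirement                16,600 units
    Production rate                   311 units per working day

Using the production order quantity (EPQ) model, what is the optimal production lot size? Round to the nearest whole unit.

510 units

Daily demand d = 16,600/300 = 55.333; p = 311; 1 − d/p = 0.82208
EPQ = √(2DS / (H(1 − d/p)))
    = √(2 × 16,600 × 245 / (38 × 0.82208)) ≈ 510.27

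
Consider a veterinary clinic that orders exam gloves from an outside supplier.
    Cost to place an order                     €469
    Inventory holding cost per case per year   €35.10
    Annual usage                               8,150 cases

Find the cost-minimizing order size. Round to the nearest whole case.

2DS/H = 2·8,150·469/35.1 = 217,797.72
EOQ = √217,797.72 ≈ 466.69

467 cases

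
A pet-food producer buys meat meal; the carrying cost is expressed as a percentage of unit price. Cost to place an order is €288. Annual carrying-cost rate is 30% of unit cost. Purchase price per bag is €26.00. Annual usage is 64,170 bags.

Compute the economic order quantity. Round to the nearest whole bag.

2,177 bags

Carrying cost H = €26 × 30% = €7.8000/bag/yr
Optimal lot size Q* = (2 × 64,170 × €288 / €7.8)^½ ≈ 2,176.86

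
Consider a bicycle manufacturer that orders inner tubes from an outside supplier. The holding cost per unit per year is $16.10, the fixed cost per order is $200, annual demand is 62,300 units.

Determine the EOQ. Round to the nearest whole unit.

1,244 units

EOQ = √(2DS/H) = √(2 × 62,300 × 200 / 16.1)
    = √(1,547,826.09) ≈ 1,244.12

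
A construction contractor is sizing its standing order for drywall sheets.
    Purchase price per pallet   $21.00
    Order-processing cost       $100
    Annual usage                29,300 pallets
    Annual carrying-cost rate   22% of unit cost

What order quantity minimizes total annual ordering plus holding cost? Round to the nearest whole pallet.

Holding cost per pallet per year: H = 22% × $21 = $4.6200
EOQ = √(2DS/H) = √(2 × 29,300 × 100 / 4.62)
    = √(1,268,398.27) ≈ 1,126.23

1,126 pallets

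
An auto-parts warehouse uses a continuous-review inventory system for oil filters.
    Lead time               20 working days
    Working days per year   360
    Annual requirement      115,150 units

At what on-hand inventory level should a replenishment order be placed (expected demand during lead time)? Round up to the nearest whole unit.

6,398 units

Daily demand d = 115,150 / 360 = 319.861 units/day
Demand during lead time = 319.861 × 20 = 6,397.22
Reorder point = 6,397.22 → round up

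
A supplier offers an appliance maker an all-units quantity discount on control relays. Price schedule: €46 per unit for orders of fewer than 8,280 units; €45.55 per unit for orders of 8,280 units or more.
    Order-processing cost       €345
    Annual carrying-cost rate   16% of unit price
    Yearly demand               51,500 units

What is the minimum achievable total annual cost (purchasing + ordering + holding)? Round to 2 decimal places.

€2,378,143.15

H₁ = 16%×€46 = €7.3600;  H₂ = 16%×€45.55 = €7.2880
EOQ₁ = √(2×51,500×345/7.3600) = 2,197.30  (< 8,280, feasible at tier 1)
EOQ₂ = √(2×51,500×345/7.2880) = 2,208.13  (< 8,280 → use Q = 8,280 at tier-2 price)
TC(tier 1 (EOQ₁), Q≈2,197.3) = €2,385,172.12
TC(tier 2, Q≈8,280.0) = €2,378,143.15
Minimum at tier 2: €2,378,143.15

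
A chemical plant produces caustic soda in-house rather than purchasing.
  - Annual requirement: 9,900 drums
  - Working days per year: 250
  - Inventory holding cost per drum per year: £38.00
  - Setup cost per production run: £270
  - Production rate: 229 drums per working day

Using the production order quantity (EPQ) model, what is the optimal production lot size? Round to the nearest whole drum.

412 drums

d = 9,900/250 = 39.6000 drums/day;  effective holding cost H(1 − d/p) = 38·(1 − 39.6000/229) = 31.42882
Q* = √(2DS / H_eff) = √(2·9,900·270 / 31.42882) ≈ 412.43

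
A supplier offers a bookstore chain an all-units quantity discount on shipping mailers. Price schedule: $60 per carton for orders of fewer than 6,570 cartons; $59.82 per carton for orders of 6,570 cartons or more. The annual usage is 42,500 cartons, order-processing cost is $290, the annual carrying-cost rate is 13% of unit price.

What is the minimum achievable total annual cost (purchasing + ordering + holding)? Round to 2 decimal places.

$2,563,866.15

H₁ = 13%×$60 = $7.8000;  H₂ = 13%×$59.82 = $7.7766
EOQ₁ = √(2×42,500×290/7.8000) = 1,777.71  (< 6,570, feasible at tier 1)
EOQ₂ = √(2×42,500×290/7.7766) = 1,780.38  (< 6,570 → use Q = 6,570 at tier-2 price)
TC(tier 1 (EOQ₁), Q≈1,777.7) = $2,563,866.15
TC(tier 2, Q≈6,570.0) = $2,569,772.08
Minimum at tier 1 (EOQ₁): $2,563,866.15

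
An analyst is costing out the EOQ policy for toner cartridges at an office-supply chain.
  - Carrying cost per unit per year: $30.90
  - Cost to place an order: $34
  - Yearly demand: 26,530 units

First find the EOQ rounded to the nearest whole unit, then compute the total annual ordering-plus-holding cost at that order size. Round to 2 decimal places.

Optimal lot size Q* = (2 × 26,530 × $34 / $30.9)^½ ≈ 241.63 → Q = 242 units
Ordering: D/Q × S = 26,530/242 × $34 = $3,727.36
Holding:  Q/2 × H = 242/2 × $30.9 = $3,738.90
Total = $3,727.36 + $3,738.90 = $7,466.26

$7,466.26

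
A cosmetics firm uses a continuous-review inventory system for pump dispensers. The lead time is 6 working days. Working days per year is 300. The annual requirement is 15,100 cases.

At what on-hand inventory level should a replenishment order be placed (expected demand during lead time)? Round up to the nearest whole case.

302 cases

Daily demand d = 15,100 / 300 = 50.333 cases/day
Demand during lead time = 50.333 × 6 = 302.00
Reorder point = 302.00 → round up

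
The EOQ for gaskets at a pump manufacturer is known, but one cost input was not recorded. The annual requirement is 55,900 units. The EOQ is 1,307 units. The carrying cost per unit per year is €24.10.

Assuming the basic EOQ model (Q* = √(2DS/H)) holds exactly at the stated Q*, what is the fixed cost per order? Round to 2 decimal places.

Since Q* = (2DS/H)^½, squaring gives Q*²·H = 2DS.
S = Q²H / (2D) = 1,307² × 24.1 / (2 × 55,900) = 368.2361

€368.24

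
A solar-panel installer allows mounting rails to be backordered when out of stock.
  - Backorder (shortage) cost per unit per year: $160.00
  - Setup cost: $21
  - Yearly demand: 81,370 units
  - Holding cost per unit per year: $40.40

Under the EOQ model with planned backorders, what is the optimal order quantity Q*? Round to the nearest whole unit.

Q* = √(2DS/H) · √((H + b)/b)
   = √(2 × 81,370 × 21 / 40.4) · √((40.4 + 160) / 160)
   = 290.848 × 1.1192 ≈ 325.50

326 units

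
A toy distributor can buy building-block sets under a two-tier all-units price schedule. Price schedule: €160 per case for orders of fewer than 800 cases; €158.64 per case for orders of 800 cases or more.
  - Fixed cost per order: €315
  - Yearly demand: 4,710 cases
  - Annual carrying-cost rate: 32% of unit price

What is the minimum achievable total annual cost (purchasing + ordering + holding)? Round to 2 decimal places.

H₁ = 32%×€160 = €51.2000;  H₂ = 32%×€158.64 = €50.7648
EOQ₁ = √(2×4,710×315/51.2000) = 240.74  (< 800, feasible at tier 1)
EOQ₂ = √(2×4,710×315/50.7648) = 241.77  (< 800 → use Q = 800 at tier-2 price)
TC(tier 1 (EOQ₁), Q≈240.7) = €765,925.82
TC(tier 2, Q≈800.0) = €769,354.88
Minimum at tier 1 (EOQ₁): €765,925.82

€765,925.82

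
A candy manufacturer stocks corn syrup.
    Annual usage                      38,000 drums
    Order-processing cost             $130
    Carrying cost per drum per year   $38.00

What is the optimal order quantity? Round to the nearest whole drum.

510 drums

2DS/H = 2·38,000·130/38 = 260,000.00
EOQ = √260,000.00 ≈ 509.90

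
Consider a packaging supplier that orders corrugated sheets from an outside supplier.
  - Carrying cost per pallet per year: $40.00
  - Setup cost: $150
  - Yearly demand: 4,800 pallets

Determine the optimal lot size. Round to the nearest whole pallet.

Q* = √(2·D·S / H) = √(2·4,800·150 / 40) = √36,000.0 ≈ 189.74

190 pallets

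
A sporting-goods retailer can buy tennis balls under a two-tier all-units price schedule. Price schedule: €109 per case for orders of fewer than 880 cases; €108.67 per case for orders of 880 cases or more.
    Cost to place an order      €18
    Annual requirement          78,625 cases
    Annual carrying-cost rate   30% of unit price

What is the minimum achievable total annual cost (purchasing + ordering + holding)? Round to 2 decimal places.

€8,560,131.43

H₁ = 30%×€109 = €32.7000;  H₂ = 30%×€108.67 = €32.6010
EOQ₁ = √(2×78,625×18/32.7000) = 294.21  (< 880, feasible at tier 1)
EOQ₂ = √(2×78,625×18/32.6010) = 294.66  (< 880 → use Q = 880 at tier-2 price)
TC(tier 1 (EOQ₁), Q≈294.2) = €8,579,745.67
TC(tier 2, Q≈880.0) = €8,560,131.43
Minimum at tier 2: €8,560,131.43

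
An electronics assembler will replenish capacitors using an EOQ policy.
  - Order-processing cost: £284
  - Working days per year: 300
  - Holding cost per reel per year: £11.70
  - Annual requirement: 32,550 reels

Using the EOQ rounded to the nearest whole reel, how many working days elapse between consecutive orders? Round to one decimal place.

Q* = √(2·D·S / H) = √(2·32,550·284 / 11.7) = √1,580,205.1 ≈ 1,257.06 → Q = 1,257 reels
Cycle time = (working days × Q)/D = (300 × 1,257) / 32,550 = 11.585 days

11.6 days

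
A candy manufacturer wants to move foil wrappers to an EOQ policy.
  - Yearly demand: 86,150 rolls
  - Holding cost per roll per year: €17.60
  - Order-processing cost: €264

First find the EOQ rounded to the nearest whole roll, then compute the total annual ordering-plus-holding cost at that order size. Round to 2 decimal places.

Optimal lot size Q* = (2 × 86,150 × €264 / €17.6)^½ ≈ 1,607.64 → Q = 1,608 rolls
Orders/yr = 86,150/1,608 = 53.576; ordering cost = 53.576 × €264 = €14,144.03
Average inventory = 1,608/2 = 804; holding cost = 804 × €17.6 = €14,150.40
Total = €14,144.03 + €14,150.40 = €28,294.43

€28,294.43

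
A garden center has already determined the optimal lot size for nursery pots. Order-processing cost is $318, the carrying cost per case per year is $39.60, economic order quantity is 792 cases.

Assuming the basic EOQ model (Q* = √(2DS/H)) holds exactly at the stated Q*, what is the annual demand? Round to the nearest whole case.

39,056 cases per year

From Q* = √(2DS/H) ⇒ Q*² = 2DS/H.
D = Q²H / (2S) = 792² × 39.6 / (2 × 318) = 39,056.06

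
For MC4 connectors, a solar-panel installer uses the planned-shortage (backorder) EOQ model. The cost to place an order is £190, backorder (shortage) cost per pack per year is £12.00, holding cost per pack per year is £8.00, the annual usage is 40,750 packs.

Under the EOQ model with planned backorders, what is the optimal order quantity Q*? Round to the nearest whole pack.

1,796 packs

Q* = √(2DS/H) · √((H + b)/b)
   = √(2 × 40,750 × 190 / 8) · √((8 + 12) / 12)
   = 1,391.267 × 1.2910 ≈ 1,796.12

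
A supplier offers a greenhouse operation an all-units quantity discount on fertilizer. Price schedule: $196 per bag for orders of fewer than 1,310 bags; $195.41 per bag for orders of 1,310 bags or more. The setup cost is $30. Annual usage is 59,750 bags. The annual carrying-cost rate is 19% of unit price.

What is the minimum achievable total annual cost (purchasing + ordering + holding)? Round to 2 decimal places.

$11,701,434.60

H₁ = 19%×$196 = $37.2400;  H₂ = 19%×$195.41 = $37.1279
EOQ₁ = √(2×59,750×30/37.2400) = 310.27  (< 1,310, feasible at tier 1)
EOQ₂ = √(2×59,750×30/37.1279) = 310.74  (< 1,310 → use Q = 1,310 at tier-2 price)
TC(tier 1 (EOQ₁), Q≈310.3) = $11,722,554.45
TC(tier 2, Q≈1,310.0) = $11,701,434.60
Minimum at tier 2: $11,701,434.60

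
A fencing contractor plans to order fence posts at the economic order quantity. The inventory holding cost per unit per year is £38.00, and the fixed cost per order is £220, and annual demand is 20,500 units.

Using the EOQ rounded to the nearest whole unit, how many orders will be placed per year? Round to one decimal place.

42.1 orders per year

2DS/H = 2·20,500·220/38 = 237,368.42
EOQ = √237,368.42 ≈ 487.20 → Q = 487
Orders per year = D/Q = 20,500 / 487 = 42.094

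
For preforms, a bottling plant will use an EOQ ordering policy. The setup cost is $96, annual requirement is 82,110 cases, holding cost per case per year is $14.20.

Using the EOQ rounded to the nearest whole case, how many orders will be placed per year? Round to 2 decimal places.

Optimal lot size Q* = (2 × 82,110 × $96 / $14.2)^½ ≈ 1,053.67 → Q = 1,054
Orders per year = D/Q = 82,110 / 1,054 = 77.903

77.90 orders per year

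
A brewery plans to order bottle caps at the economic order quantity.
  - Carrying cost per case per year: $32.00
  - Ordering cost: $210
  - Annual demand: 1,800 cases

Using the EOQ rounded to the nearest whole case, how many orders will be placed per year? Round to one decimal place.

2DS/H = 2·1,800·210/32 = 23,625.00
EOQ = √23,625.00 ≈ 153.70 → Q = 154
Orders per year = D/Q = 1,800 / 154 = 11.688

11.7 orders per year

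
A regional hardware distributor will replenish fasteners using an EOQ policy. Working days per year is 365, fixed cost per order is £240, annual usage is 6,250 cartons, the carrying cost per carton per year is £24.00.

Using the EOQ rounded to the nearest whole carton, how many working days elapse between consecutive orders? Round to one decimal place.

EOQ = √(2DS/H) = √(2 × 6,250 × 240 / 24)
    = √(125,000.00) ≈ 353.55 → Q = 354 cartons
Days between orders = 365 / (D/Q) = 365 / 17.655 ≈ 20.674

20.7 days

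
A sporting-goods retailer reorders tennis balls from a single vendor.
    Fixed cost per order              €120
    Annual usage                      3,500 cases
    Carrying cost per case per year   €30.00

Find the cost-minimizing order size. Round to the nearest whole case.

2DS/H = 2·3,500·120/30 = 28,000.00
EOQ = √28,000.00 ≈ 167.33

167 cases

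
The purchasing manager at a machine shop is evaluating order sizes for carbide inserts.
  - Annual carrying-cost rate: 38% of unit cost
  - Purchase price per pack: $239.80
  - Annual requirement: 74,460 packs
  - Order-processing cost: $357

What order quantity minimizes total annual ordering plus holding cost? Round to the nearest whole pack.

Holding cost per pack per year: H = 38% × $239.8 = $91.1240
2DS/H = 2·74,460·357/91.124 = 583,429.61
EOQ = √583,429.61 ≈ 763.83

764 packs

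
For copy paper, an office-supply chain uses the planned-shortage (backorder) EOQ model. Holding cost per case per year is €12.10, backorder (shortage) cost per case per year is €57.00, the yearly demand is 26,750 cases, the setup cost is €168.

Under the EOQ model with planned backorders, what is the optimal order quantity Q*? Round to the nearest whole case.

949 cases

Basic EOQ = √(2·26,750·168/12.1) = 861.864
Backorder adjustment √((H+b)/b) = √((12.1+57)/57) = 1.1010
Q* = 861.864 × 1.1010 ≈ 948.94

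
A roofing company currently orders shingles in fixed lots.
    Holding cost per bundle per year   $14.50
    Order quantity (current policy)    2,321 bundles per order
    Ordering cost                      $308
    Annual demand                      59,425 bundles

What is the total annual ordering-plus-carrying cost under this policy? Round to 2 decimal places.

Orders/yr = 59,425/2,321 = 25.603; ordering cost = 25.603 × $308 = $7,885.78
Average inventory = 2,321/2 = 1160.5; holding cost = 1160.5 × $14.5 = $16,827.25
Total = $7,885.78 + $16,827.25 = $24,713.03

$24,713.03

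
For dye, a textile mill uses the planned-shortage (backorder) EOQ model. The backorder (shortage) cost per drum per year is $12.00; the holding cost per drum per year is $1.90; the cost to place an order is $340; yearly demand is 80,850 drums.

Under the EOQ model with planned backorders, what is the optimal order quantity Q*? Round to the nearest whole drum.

5,789 drums

Basic EOQ = √(2·80,850·340/1.9) = 5,379.200
Backorder adjustment √((H+b)/b) = √((1.9+12)/12) = 1.0763
Q* = 5,379.200 × 1.0763 ≈ 5,789.41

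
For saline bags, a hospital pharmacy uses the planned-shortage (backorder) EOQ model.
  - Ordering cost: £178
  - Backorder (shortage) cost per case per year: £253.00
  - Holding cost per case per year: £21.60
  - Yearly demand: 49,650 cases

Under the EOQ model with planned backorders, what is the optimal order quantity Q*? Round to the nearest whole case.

Q* = √(2DS/H) · √((H + b)/b)
   = √(2 × 49,650 × 178 / 21.6) · √((21.6 + 253) / 253)
   = 904.602 × 1.0418 ≈ 942.43

942 cases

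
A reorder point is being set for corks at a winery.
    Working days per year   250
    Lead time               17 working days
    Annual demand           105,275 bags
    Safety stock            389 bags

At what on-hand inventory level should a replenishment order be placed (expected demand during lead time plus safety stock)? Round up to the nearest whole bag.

7,548 bags

Daily demand d = 105,275 / 250 = 421.100 bags/day
Demand during lead time = 421.100 × 17 = 7,158.70
Reorder point = 7,158.70 + 389 = 7,547.70 → round up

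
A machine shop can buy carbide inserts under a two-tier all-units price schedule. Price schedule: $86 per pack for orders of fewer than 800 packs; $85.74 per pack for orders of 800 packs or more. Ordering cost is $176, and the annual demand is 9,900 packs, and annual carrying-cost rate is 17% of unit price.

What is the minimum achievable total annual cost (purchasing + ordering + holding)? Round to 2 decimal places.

H₁ = 17%×$86 = $14.6200;  H₂ = 17%×$85.74 = $14.5758
EOQ₁ = √(2×9,900×176/14.6200) = 488.22  (< 800, feasible at tier 1)
EOQ₂ = √(2×9,900×176/14.5758) = 488.96  (< 800 → use Q = 800 at tier-2 price)
TC(tier 1 (EOQ₁), Q≈488.2) = $858,537.77
TC(tier 2, Q≈800.0) = $856,834.32
Minimum at tier 2: $856,834.32

$856,834.32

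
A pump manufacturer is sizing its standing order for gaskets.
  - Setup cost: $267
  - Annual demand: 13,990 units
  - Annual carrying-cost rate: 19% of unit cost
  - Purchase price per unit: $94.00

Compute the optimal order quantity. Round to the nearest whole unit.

Carrying cost H = $94 × 19% = $17.8600/unit/yr
Optimal lot size Q* = (2 × 13,990 × $267 / $17.86)^½ ≈ 646.75

647 units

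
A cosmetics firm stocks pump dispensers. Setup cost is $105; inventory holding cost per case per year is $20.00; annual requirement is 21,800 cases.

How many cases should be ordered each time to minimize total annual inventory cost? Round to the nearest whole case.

478 cases

Q* = √(2·D·S / H) = √(2·21,800·105 / 20) = √228,900.0 ≈ 478.43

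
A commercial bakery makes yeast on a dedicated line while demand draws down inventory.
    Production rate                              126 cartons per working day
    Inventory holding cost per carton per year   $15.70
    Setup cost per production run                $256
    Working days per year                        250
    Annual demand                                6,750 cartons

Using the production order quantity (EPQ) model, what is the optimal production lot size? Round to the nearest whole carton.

d = 6,750/250 = 27.0000 cartons/day;  effective holding cost H(1 − d/p) = 15.7·(1 − 27.0000/126) = 12.33571
Q* = √(2DS / H_eff) = √(2·6,750·256 / 12.33571) ≈ 529.30

529 cartons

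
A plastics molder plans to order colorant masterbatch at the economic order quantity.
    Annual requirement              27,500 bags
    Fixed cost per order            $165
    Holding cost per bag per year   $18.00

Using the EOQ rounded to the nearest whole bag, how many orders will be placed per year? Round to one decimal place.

2DS/H = 2·27,500·165/18 = 504,166.67
EOQ = √504,166.67 ≈ 710.05 → Q = 710
Orders per year = D/Q = 27,500 / 710 = 38.732

38.7 orders per year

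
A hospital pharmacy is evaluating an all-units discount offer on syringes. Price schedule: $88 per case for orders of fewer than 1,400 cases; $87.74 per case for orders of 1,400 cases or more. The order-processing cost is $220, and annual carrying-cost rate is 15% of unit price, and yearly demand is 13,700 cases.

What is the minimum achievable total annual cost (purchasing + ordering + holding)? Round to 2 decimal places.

$1,213,403.56

H₁ = 15%×$88 = $13.2000;  H₂ = 15%×$87.74 = $13.1610
EOQ₁ = √(2×13,700×220/13.2000) = 675.77  (< 1,400, feasible at tier 1)
EOQ₂ = √(2×13,700×220/13.1610) = 676.77  (< 1,400 → use Q = 1,400 at tier-2 price)
TC(tier 1 (EOQ₁), Q≈675.8) = $1,214,520.18
TC(tier 2, Q≈1,400.0) = $1,213,403.56
Minimum at tier 2: $1,213,403.56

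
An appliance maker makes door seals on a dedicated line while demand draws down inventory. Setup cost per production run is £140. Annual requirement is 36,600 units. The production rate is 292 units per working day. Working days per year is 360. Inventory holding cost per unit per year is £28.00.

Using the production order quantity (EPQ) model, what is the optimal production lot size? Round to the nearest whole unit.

749 units

d = 36,600/360 = 101.6667 units/day;  effective holding cost H(1 − d/p) = 28·(1 − 101.6667/292) = 18.25114
Q* = √(2DS / H_eff) = √(2·36,600·140 / 18.25114) ≈ 749.33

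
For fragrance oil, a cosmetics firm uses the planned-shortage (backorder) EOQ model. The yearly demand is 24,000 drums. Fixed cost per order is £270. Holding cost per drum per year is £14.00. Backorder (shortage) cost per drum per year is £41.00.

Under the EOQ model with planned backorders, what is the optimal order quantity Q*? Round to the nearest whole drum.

1,114 drums

Basic EOQ = √(2·24,000·270/14) = 962.140
Backorder adjustment √((H+b)/b) = √((14+41)/41) = 1.1582
Q* = 962.140 × 1.1582 ≈ 1,114.37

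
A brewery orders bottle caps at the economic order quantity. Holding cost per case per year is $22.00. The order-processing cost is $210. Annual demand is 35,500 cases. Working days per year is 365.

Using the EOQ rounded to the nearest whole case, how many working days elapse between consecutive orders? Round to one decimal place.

8.5 days

Optimal lot size Q* = (2 × 35,500 × $210 / $22)^½ ≈ 823.24 → Q = 823 cases
Cycle time = (working days × Q)/D = (365 × 823) / 35,500 = 8.462 days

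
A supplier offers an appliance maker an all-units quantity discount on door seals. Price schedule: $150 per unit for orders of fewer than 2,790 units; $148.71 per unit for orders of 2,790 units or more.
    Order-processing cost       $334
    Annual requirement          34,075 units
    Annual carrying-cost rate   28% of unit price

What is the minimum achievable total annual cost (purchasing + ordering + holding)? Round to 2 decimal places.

H₁ = 28%×$150 = $42.0000;  H₂ = 28%×$148.71 = $41.6388
EOQ₁ = √(2×34,075×334/42.0000) = 736.18  (< 2,790, feasible at tier 1)
EOQ₂ = √(2×34,075×334/41.6388) = 739.36  (< 2,790 → use Q = 2,790 at tier-2 price)
TC(tier 1 (EOQ₁), Q≈736.2) = $5,142,169.38
TC(tier 2, Q≈2,790.0) = $5,129,458.61
Minimum at tier 2: $5,129,458.61

$5,129,458.61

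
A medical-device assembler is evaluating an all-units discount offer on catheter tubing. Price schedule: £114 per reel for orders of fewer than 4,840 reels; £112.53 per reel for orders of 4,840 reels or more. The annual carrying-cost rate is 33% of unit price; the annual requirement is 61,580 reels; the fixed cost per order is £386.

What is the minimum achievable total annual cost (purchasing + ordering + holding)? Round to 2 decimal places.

£7,024,374.99

H₁ = 33%×£114 = £37.6200;  H₂ = 33%×£112.53 = £37.1349
EOQ₁ = √(2×61,580×386/37.6200) = 1,124.14  (< 4,840, feasible at tier 1)
EOQ₂ = √(2×61,580×386/37.1349) = 1,131.46  (< 4,840 → use Q = 4,840 at tier-2 price)
TC(tier 1 (EOQ₁), Q≈1,124.1) = £7,062,410.02
TC(tier 2, Q≈4,840.0) = £7,024,374.99
Minimum at tier 2: £7,024,374.99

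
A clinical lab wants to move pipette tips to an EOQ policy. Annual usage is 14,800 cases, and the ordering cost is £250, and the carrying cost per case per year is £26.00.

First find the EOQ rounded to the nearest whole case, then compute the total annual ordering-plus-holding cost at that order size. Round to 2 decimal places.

£13,870.84

2DS/H = 2·14,800·250/26 = 284,615.38
EOQ = √284,615.38 ≈ 533.49 → Q = 533 cases
Orders/yr = 14,800/533 = 27.767; ordering cost = 27.767 × £250 = £6,941.84
Average inventory = 533/2 = 266.5; holding cost = 266.5 × £26 = £6,929.00
Total = £6,941.84 + £6,929.00 = £13,870.84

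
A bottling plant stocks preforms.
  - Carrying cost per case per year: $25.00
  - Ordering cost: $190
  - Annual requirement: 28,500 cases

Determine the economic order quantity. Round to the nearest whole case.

EOQ = √(2DS/H) = √(2 × 28,500 × 190 / 25)
    = √(433,200.00) ≈ 658.18

658 cases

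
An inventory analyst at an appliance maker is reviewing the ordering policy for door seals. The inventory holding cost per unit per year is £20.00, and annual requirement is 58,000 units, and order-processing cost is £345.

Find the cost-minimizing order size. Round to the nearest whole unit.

1,415 units

2DS/H = 2·58,000·345/20 = 2,001,000.00
EOQ = √2,001,000.00 ≈ 1,414.57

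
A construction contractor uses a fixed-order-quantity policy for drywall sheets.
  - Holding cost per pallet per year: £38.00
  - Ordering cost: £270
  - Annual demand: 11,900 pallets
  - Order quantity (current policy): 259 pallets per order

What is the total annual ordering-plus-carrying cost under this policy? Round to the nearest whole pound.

£17,326

Orders/yr = 11,900/259 = 45.946; ordering cost = 45.946 × £270 = £12,405.41
Average inventory = 259/2 = 129.5; holding cost = 129.5 × £38 = £4,921.00
Total = £12,405.41 + £4,921.00 = £17,326.41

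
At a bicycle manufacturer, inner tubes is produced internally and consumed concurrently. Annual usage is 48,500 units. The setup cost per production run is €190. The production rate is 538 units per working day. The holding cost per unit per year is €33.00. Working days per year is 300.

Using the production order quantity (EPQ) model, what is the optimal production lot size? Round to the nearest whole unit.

894 units

Daily demand d = 48,500/300 = 161.667; p = 538; 1 − d/p = 0.69950
EPQ = √(2DS / (H(1 − d/p)))
    = √(2 × 48,500 × 190 / (33 × 0.69950)) ≈ 893.53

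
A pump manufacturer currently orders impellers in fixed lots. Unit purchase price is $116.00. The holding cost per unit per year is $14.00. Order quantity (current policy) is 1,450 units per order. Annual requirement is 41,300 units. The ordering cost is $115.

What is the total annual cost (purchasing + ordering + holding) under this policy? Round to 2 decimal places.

$4,804,225.52

Orders/yr = 41,300/1,450 = 28.483; ordering cost = 28.483 × $115 = $3,275.52
Average inventory = 1,450/2 = 725; holding cost = 725 × $14 = $10,150.00
Purchase cost = D·C = 41,300 × 116 = $4,790,800.00
Total = $3,275.52 + $10,150.00 + $4,790,800.00 = $4,804,225.52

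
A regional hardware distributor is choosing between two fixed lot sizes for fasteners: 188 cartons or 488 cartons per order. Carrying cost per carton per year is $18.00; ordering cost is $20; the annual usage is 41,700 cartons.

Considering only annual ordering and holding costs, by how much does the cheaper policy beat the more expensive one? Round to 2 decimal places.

$27.15

For each Q, cost = (D/Q)·S + (Q/2)·H.
TC(188) = (41,700/188)×20 + (188/2)×18 = $6,128.17
TC(488) = (41,700/488)×20 + (488/2)×18 = $6,101.02
|ΔTC| = |$6,128.17 − $6,101.02| = $27.15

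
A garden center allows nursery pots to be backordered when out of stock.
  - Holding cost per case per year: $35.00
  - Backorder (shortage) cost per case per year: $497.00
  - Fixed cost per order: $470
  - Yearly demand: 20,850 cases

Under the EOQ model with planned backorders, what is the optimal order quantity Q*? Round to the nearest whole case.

Q* = √(2DS/H) · √((H + b)/b)
   = √(2 × 20,850 × 470 / 35) · √((35 + 497) / 497)
   = 748.312 × 1.0346 ≈ 774.21

774 cases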